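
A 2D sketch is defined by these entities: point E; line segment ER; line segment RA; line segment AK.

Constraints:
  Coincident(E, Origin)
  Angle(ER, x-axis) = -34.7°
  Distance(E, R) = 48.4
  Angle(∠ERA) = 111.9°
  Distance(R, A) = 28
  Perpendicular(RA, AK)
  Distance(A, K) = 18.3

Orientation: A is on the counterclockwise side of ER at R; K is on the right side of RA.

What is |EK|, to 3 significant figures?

78.2

∠ERA = 111.9°, so RA runs at -34.7° + (180° − 111.9°) = 33.4° from the x-axis; with |RA| = 28.0, A = R + 28.0·(cos 33.4°, sin 33.4°) = (63.2, -12.1). The perpendicularity gives AK at right angles to RA; with |AK| = 18.3 on the right of RA, K = A + 18.3·(0.550, -0.835) = (73.2, -27.4). Then |EK| = |K − E| = 78.2.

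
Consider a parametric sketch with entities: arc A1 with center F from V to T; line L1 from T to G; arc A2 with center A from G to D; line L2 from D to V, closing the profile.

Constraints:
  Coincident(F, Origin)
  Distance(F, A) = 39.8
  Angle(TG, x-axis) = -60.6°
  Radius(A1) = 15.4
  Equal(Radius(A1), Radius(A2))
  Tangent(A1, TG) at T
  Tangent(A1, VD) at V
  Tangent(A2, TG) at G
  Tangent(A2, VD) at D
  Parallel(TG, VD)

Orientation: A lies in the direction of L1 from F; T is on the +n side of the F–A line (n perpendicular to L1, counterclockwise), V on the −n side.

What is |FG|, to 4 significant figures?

42.68

Tangency of A1 to both parallel lines with radius 15.4 puts T and V at F ± 15.4·n: T = (13.42, 7.560), V = (-13.42, -7.560). Equal radii place G and D the same way about A: G = A + 15.4·n = (32.95, -27.11), D = A − 15.4·n = (6.121, -42.23). Then |FG| = |G − F| = 42.68.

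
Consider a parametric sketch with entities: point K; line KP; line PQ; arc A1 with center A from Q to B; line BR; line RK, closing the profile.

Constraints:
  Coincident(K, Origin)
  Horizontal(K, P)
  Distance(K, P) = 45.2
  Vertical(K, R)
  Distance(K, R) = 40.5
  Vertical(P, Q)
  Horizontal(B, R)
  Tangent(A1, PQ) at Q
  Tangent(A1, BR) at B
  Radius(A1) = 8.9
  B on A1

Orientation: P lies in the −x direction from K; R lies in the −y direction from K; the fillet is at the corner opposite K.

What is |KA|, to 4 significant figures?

48.13

K is at the origin; KP is horizontal with |KP| = 45.2 and P on the −x side, so P = (-45.20, 0.000). KR is vertical with |KR| = 40.5 and R on the −y side, so R = (0.000, -40.50). The virtual corner opposite K is at (-45.20, -40.50). Tangency of A1 to PQ means the radius AQ is perpendicular to PQ and tangency of A1 to BR means the radius AB is perpendicular to BR, with radius 8.9, so the center A sits 8.9 in from both sides at A = (-36.30, -31.60). Then |KA| = |A − K| = 48.13.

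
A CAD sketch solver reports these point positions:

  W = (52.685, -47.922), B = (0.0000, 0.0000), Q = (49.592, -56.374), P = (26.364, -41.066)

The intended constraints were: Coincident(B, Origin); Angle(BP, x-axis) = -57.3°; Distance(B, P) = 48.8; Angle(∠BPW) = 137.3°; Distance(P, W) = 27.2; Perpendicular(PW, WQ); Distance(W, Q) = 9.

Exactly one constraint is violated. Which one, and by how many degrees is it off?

Perpendicular(PW, WQ) — off by 5.50°.

B = (0.00, 0.00) ✓; BP at -57.30° ✓; |BP| = 48.80 ✓; ∠BPW = 137.3° ✓; |PW| = 27.20 ✓; ∠(PW, WQ) = 95.50° ✗; |WQ| = 9.000 ✓.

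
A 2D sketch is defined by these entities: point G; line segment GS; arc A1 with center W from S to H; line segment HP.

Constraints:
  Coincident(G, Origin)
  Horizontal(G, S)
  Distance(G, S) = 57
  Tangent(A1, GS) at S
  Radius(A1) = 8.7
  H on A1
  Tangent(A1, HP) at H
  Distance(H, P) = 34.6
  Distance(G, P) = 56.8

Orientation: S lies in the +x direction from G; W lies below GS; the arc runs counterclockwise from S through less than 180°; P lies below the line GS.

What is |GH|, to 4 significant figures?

49.00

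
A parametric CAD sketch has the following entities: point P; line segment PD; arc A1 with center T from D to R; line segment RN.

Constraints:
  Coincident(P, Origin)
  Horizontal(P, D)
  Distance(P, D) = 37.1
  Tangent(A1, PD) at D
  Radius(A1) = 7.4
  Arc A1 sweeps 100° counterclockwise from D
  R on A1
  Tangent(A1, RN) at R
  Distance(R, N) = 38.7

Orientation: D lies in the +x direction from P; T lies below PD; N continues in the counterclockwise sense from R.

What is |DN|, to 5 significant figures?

46.800

P is at the origin; P and D share the same y with |PD| = 37.1 and D on the +x side, so D = (37.100, 0.0000). Since A1 is tangent to PD there, TD ⟂ PD, so T = D + (0, -7.4) = (37.100, -7.4000). On A1, D sits at bearing 90° from T; a 100° counterclockwise sweep puts R at bearing 190°, so R = T + 7.4·(cos 190°, sin 190°) = (29.812, -8.6850). A1 meets RN tangentially, so TR is at right angles to RN, so RN runs along (−sin 190°, cos 190°); with |RN| = 38.7, N = (36.533, -46.797). Then |DN| = |N − D| = 46.800.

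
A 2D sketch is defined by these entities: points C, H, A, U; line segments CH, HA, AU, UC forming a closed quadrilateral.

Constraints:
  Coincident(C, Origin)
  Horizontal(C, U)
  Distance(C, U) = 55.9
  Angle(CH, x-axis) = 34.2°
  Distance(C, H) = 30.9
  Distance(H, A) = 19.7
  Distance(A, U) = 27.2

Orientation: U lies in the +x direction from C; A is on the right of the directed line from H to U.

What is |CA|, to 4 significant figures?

28.85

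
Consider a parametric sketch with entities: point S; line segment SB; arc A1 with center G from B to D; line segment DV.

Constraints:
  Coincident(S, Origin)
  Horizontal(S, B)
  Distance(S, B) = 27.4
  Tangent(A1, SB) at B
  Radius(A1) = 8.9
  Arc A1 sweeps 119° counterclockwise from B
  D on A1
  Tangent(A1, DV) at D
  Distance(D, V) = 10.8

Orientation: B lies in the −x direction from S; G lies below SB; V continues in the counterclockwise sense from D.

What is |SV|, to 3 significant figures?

37.6

On A1, B sits at bearing 90° from G; a 119° counterclockwise sweep puts D at bearing 209°, so D = G + 8.9·(cos 209°, sin 209°) = (-35.2, -13.2). A1 meets DV tangentially, so GD is at right angles to DV, so DV runs along (−sin 209°, cos 209°); with |DV| = 10.8, V = (-29.9, -22.7). Then |SV| = |V − S| = 37.6.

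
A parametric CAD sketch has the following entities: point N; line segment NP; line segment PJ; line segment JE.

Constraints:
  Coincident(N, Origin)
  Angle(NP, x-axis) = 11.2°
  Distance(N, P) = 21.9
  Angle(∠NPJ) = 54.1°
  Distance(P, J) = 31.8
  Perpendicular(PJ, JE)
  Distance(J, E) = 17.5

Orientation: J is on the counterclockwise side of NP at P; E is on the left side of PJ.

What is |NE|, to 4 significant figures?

18.96

∠NPJ = 54.1°, so PJ runs at 11.2° + (180° − 54.1°) = 137.1° from the x-axis; with |PJ| = 31.8, J = P + 31.8·(cos 137.1°, sin 137.1°) = (-1.812, 25.90). PJ is perpendicular to JE; with |JE| = 17.5 on the left of PJ, E = J + 17.5·(-0.6807, -0.7325) = (-13.72, 13.08). Then |NE| = |E − N| = 18.96.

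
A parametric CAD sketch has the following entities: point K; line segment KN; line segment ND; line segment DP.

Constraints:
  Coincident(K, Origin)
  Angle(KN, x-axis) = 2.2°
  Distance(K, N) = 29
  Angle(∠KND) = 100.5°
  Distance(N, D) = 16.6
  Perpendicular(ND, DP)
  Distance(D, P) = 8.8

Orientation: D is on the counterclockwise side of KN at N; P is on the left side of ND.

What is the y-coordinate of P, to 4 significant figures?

18.81

K is at the origin; KN runs at 2.2° with length 29.0, so N = 29.0·(cos 2.2°, sin 2.2°) = (28.98, 1.113). ∠KND = 100.5°, so ND runs at 2.2° + (180° − 100.5°) = 81.70° from the x-axis; with |ND| = 16.6, D = N + 16.6·(cos 81.70°, sin 81.70°) = (31.37, 17.54). ND is perpendicular to DP; with |DP| = 8.8 on the left of ND, P = D + 8.8·(-0.9895, 0.1444) = (22.67, 18.81). So P.y = 18.81.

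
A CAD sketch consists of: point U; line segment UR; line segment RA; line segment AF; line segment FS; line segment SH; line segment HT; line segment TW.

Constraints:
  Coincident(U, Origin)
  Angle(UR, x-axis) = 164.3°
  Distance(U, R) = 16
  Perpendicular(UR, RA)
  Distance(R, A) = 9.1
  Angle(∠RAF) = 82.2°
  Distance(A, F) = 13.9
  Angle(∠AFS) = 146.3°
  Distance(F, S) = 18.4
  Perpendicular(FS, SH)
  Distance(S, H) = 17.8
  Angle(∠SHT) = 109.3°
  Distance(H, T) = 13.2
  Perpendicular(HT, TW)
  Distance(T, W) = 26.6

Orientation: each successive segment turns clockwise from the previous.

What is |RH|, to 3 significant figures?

24.2

U is at the origin; UR runs at 164.3° with length 16.0, so R = (-15.4, 4.33). UR is perpendicular to RA, so RA runs at 74.3°; with |RA| = 9.1, A = (-12.9, 13.1). ∠RAF = 82.2° gives AF at -23.5° from the x-axis; with |AF| = 13.9, F = (-0.193, 7.55). ∠AFS = 146.3° gives FS at -57.2° from the x-axis; with |FS| = 18.4, S = (9.77, -7.92). FS is perpendicular to SH, so SH runs at -147°; with |SH| = 17.8, H = (-5.19, -17.6). Then |RH| = |H − R| = 24.2.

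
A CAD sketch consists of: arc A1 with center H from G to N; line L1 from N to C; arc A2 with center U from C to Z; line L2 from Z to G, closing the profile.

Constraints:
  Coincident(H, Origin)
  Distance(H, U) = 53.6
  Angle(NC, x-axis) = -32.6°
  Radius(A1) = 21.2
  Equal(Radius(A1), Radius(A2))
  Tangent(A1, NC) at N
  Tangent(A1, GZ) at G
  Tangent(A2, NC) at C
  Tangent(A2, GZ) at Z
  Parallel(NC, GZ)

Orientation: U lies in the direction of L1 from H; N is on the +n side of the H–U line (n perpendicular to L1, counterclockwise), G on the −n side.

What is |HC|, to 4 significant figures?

57.64

The slot axis is L1's direction at -32.6°, so u = (cos -32.6°, sin -32.6°) = (0.8425, -0.5388) and n = (−sin -32.6°, cos -32.6°) = (0.5388, 0.8425). H is at the origin and U lies 53.6 along u from H, so U = 53.6·u = (45.16, -28.88). Tangency of A1 to both parallel lines with radius 21.2 puts N and G at H ± 21.2·n: N = (11.42, 17.86), G = (-11.42, -17.86). Equal radii place C and Z the same way about U: C = U + 21.2·n = (56.58, -11.02), Z = U − 21.2·n = (33.73, -46.74). Then |HC| = |C − H| = 57.64.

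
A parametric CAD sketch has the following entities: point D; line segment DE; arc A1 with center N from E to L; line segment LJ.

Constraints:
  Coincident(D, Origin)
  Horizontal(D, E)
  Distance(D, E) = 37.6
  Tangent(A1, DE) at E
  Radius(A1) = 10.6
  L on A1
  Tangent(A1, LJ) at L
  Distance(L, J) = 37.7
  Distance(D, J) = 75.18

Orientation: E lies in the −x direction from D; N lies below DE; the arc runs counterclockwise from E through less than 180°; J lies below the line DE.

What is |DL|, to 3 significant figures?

47.5

D is at the origin; D and E share the same y with |DE| = 37.6 and E on the −x side, so E = (-37.6, 0.00). The tangent condition forces NE to be normal to DE, so N = E + (0, -10.6) = (-37.6, -10.6). Since NL ⟂ LJ (tangency), |NJ| = √(10.6² + 37.7²) = 39.2 regardless of where L sits on A1. So J lies on both circle(D, 75.18) and circle(N, 39.2); the below-DE intersection is J = (-63.9, -39.6). L is the foot of the tangent from J: L = (-47.1, -5.88).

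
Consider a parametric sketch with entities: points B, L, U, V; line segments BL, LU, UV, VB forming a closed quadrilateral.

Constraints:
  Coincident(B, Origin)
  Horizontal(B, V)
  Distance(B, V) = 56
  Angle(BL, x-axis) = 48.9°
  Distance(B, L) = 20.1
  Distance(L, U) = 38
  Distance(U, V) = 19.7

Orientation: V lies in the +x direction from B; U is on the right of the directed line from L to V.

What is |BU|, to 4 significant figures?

41.80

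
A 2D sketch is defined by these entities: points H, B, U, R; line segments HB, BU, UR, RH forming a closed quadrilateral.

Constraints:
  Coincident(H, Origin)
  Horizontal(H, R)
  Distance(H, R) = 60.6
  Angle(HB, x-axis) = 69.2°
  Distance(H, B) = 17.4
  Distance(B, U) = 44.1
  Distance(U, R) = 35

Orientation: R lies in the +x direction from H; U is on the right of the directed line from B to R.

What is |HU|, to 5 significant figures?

37.313

H is at the origin; H and R share the same y with |HR| = 60.6 and R in +x, so R = (60.6, 0). HB runs at 69.2° with |HB| = 17.4, so B = (6.1789, 16.266). U is determined by |BU| = 44.1 and |UR| = 35.0 together: it lies at the intersection of circle(B, 44.1) and circle(R, 35.0). With |BR| = 56.800, the foot of the radical line on BR is 34.736 from B and the perpendicular offset is √(44.1² − 34.736²) = 27.170. Taking the right-of-BR solution: U = (31.680, -19.713).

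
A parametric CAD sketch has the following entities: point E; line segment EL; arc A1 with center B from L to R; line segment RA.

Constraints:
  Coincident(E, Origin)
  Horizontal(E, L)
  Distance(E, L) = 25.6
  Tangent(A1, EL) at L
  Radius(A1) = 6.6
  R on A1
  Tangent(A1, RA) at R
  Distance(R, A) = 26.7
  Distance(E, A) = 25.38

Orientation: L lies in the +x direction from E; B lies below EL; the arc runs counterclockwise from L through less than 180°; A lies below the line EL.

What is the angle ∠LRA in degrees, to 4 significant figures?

152.2°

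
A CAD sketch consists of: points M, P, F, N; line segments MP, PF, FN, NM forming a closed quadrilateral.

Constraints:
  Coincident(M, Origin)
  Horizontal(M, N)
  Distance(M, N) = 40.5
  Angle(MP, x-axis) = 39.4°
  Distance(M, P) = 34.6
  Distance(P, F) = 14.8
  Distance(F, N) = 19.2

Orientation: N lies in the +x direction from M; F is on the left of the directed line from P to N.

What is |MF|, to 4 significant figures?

45.51

M is at the origin; M and N share the same y with |MN| = 40.5 and N in +x, so N = (40.5, 0). MP runs at 39.4° with |MP| = 34.6, so P = (26.74, 21.96). F is determined by |PF| = 14.8 and |FN| = 19.2 together: it lies at the intersection of circle(P, 14.8) and circle(N, 19.2). With |PN| = 25.92, the foot of the radical line on PN is 10.07 from P and the perpendicular offset is √(14.8² − 10.07²) = 10.84. Taking the left-of-PN solution: F = (41.27, 19.18).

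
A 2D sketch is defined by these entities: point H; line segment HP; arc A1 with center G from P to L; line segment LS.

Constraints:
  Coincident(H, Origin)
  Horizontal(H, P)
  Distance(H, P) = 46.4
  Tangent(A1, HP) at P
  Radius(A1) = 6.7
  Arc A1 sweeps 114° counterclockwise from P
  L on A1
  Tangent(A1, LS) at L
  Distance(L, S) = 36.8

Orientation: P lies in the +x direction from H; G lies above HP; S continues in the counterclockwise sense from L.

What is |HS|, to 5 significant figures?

57.122

H is at the origin; HP is horizontal with |HP| = 46.4 and P on the +x side, so P = (46.400, 0.0000). A1 meets HP tangentially, so GP is at right angles to HP, so G = P + (0, 6.7) = (46.400, 6.7000). On A1, P sits at bearing -90° from G; a 114° counterclockwise sweep puts L at bearing 24°, so L = G + 6.7·(cos 24°, sin 24°) = (52.521, 9.4251). The tangent condition forces GL to be normal to LS, so LS runs along (−sin 24°, cos 24°); with |LS| = 36.8, S = (37.553, 43.044). Then |HS| = |S − H| = 57.122.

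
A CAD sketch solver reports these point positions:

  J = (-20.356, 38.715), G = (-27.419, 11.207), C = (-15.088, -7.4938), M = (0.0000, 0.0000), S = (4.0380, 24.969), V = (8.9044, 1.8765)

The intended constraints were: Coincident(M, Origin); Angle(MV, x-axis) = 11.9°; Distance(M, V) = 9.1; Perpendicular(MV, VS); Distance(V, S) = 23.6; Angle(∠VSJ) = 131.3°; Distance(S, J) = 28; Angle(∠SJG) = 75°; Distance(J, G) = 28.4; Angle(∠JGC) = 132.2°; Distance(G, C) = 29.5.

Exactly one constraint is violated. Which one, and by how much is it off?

Distance(G, C) = 29.5 — off by 7.10.

M = (0.00, 0.00) ✓; MV at 11.90° ✓; |MV| = 9.100 ✓; ∠(MV, VS) = 90.00° ✓; |VS| = 23.60 ✓; ∠VSJ = 131.3° ✓; |SJ| = 28.00 ✓; ∠SJG = 75.00° ✓; |JG| = 28.40 ✓; ∠JGC = 132.2° ✓; |GC| = 22.40 ✗.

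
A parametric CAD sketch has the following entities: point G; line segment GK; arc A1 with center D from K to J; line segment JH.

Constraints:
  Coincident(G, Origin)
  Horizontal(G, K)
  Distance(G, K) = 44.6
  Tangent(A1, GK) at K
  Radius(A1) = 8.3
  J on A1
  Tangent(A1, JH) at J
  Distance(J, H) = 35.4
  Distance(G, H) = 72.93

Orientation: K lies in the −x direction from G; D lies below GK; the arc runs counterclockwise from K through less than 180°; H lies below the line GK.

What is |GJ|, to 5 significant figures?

53.115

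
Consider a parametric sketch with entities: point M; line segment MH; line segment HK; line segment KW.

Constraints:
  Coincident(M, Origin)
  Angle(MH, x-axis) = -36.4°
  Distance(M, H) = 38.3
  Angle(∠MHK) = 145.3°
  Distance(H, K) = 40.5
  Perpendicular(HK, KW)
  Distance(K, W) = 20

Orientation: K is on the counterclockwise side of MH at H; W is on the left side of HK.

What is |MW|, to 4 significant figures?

72.01

∠MHK = 145.3°, so HK runs at -36.4° + (180° − 145.3°) = -1.700° from the x-axis; with |HK| = 40.5, K = H + 40.5·(cos -1.700°, sin -1.700°) = (71.31, -23.93). The perpendicularity gives KW at right angles to HK; with |KW| = 20.0 on the left of HK, W = K + 20.0·(0.02967, 0.9996) = (71.90, -3.938). Then |MW| = |W − M| = 72.01.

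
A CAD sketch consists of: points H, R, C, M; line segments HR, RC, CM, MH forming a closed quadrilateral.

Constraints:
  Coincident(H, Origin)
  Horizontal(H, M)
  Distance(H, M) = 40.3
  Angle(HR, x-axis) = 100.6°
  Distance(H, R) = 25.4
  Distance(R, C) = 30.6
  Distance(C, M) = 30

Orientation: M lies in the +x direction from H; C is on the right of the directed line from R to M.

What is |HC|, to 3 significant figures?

10.5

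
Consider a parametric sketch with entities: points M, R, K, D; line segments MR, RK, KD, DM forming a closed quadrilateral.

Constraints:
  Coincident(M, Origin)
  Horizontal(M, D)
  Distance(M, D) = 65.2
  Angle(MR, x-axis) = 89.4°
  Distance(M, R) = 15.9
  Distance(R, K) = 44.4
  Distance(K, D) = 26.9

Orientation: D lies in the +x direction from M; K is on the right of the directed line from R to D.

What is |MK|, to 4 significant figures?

39.35

Checks: |RK| = 44.40 ✓; |KD| = 26.90 ✓.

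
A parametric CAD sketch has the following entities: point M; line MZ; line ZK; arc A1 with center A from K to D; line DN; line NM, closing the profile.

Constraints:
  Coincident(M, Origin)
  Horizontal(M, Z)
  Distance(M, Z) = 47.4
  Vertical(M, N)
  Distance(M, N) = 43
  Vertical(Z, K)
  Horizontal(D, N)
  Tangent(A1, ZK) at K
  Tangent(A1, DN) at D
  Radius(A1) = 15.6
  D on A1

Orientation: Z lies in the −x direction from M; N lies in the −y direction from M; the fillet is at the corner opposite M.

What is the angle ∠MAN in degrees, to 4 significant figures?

66.88°

M and N share the same x with |MN| = 43.0 and N on the −y side, so N = (0.000, -43.00). The virtual corner opposite M is at (-47.40, -43.00). Tangency of A1 to ZK means the radius AK is perpendicular to ZK and tangency of A1 to DN means the radius AD is perpendicular to DN, with radius 15.6, so the center A sits 15.6 in from both sides at A = (-31.80, -27.40). Then cos ∠MAN = AM·AN / (|AM||AN|), giving 66.88°.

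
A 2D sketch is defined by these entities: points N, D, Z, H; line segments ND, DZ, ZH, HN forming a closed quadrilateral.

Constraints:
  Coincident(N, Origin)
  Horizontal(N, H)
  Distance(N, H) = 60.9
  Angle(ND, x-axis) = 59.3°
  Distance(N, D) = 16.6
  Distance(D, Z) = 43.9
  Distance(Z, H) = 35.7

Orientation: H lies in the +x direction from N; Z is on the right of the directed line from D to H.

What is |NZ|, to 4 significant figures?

39.71

Checks: |DZ| = 43.90 ✓; |ZH| = 35.70 ✓.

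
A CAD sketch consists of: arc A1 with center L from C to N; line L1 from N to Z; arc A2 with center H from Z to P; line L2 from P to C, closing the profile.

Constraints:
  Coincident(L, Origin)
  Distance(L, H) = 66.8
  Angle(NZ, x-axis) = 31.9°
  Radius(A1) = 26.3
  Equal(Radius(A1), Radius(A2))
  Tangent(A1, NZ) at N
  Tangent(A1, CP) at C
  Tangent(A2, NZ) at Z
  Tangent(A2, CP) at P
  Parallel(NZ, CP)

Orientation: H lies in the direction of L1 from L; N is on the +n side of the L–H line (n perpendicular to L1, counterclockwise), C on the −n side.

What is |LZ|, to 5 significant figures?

71.791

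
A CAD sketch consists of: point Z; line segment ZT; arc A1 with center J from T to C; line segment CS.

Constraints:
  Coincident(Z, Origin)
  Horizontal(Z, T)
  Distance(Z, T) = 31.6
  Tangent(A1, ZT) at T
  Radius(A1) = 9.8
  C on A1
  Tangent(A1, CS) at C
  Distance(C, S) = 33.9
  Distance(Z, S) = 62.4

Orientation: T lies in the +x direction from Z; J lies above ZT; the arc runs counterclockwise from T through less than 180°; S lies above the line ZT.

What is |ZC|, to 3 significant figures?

42.1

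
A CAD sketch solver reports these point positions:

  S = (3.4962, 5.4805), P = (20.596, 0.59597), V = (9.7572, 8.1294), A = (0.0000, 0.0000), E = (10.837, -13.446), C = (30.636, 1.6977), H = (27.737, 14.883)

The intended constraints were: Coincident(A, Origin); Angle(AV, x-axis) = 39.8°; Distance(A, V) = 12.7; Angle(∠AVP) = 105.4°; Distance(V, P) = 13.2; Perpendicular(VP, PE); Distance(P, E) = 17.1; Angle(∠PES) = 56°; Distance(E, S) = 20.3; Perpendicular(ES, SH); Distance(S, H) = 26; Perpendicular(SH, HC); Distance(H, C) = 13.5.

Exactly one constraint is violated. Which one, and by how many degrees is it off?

Perpendicular(SH, HC) — off by 8.80°.

A = (0.00, 0.00) ✓; AV at 39.80° ✓; |AV| = 12.70 ✓; ∠AVP = 105.4° ✓; |VP| = 13.20 ✓; ∠(VP, PE) = 90.00° ✓; |PE| = 17.10 ✓; ∠PES = 56.00° ✓; |ES| = 20.30 ✓; ∠(ES, SH) = 90.00° ✓; |SH| = 26.00 ✓; ∠(SH, HC) = 98.80° ✗; |HC| = 13.50 ✓.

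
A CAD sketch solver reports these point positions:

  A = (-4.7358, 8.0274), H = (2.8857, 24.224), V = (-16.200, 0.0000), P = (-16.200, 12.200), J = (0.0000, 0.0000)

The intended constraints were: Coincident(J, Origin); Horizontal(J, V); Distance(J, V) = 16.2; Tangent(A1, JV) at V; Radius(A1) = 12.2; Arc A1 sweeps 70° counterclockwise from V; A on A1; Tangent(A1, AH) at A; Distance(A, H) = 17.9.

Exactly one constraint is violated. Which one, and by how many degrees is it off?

Tangent(A1, AH) at A — off by 5.20°.

J = (0.00, 0.00) ✓; J.y = 0.00, V.y = 0.00 ✓; |JV| = 16.20 ✓; ∠(PV, VJ) = 90.00° ✓; |PV| = 12.20 ✓; bearing(P→A) − bearing(P→V) = 70.00° ✓; |PA| = 12.20 ✓; ∠(PA, AH) = 95.20° ✗; |AH| = 17.90 ✓.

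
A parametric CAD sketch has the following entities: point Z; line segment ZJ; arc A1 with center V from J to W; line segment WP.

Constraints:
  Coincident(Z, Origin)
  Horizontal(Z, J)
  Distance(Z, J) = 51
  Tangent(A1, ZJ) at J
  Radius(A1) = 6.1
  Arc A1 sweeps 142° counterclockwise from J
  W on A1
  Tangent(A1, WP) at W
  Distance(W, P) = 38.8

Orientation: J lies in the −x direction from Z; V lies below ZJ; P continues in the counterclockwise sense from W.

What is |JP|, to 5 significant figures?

43.931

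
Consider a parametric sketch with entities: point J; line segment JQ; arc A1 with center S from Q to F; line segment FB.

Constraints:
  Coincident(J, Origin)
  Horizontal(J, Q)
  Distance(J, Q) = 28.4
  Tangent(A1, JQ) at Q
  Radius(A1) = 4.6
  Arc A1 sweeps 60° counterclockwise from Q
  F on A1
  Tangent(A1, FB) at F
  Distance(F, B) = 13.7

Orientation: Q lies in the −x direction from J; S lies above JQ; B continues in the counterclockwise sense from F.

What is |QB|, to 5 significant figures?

17.833

J is at the origin; JQ is horizontal with |JQ| = 28.4 and Q on the −x side, so Q = (-28.400, 0.0000). The tangent condition forces SQ to be normal to JQ, so S = Q + (0, 4.6) = (-28.400, 4.6000). On A1, Q sits at bearing -90° from S; a 60° counterclockwise sweep puts F at bearing -30°, so F = S + 4.6·(cos -30°, sin -30°) = (-24.416, 2.3000). Tangency of A1 to FB means the radius SF is perpendicular to FB, so FB runs along (−sin -30°, cos -30°); with |FB| = 13.7, B = (-17.566, 14.165). Then |QB| = |B − Q| = 17.833.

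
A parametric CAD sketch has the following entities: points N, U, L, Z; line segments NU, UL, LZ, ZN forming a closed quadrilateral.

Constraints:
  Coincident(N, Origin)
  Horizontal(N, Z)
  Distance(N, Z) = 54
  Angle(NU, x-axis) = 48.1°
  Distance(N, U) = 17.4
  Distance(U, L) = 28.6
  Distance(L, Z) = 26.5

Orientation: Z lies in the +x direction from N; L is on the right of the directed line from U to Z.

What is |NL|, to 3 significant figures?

30.8

N is at the origin; NZ is horizontal with |NZ| = 54.0 and Z in +x, so Z = (54.0, 0). NU runs at 48.1° with |NU| = 17.4, so U = (11.6, 13.0). L is determined by |UL| = 28.6 and |LZ| = 26.5 together: it lies at the intersection of circle(U, 28.6) and circle(Z, 26.5). With |UZ| = 44.3, the foot of the radical line on UZ is 23.5 from U and the perpendicular offset is √(28.6² − 23.5²) = 16.4. Taking the right-of-UZ solution: L = (29.3, -9.55).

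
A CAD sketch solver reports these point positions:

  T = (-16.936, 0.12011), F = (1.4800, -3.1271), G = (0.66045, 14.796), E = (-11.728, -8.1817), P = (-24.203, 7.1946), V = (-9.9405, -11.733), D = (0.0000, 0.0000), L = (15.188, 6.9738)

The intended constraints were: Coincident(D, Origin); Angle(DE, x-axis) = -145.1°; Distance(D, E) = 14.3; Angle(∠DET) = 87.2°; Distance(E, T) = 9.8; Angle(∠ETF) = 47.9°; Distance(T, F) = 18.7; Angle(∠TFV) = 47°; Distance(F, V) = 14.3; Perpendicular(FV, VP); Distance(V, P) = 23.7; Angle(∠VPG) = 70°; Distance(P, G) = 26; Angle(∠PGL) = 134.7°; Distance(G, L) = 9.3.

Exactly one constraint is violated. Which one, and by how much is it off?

Distance(G, L) = 9.3 — off by 7.20.

D = (0.00, 0.00) ✓; DE at -145.1° ✓; |DE| = 14.30 ✓; ∠DET = 87.20° ✓; |ET| = 9.800 ✓; ∠ETF = 47.90° ✓; |TF| = 18.70 ✓; ∠TFV = 47.00° ✓; |FV| = 14.30 ✓; ∠(FV, VP) = 90.00° ✓; |VP| = 23.70 ✓; ∠VPG = 70.00° ✓; |PG| = 26.00 ✓; ∠PGL = 134.7° ✓; |GL| = 16.50 ✗.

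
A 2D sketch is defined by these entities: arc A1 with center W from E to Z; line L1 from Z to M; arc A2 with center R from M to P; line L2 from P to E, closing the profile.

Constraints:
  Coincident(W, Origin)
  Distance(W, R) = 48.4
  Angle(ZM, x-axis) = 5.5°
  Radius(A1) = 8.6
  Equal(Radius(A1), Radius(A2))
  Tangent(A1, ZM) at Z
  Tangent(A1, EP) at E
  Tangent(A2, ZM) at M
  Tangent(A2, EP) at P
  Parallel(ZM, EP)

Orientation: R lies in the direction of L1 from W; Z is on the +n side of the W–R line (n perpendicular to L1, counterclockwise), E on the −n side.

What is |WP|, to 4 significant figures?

49.16

Tangency of A1 to both parallel lines with radius 8.6 puts Z and E at W ± 8.6·n: Z = (-0.8243, 8.560), E = (0.8243, -8.560). Equal radii place M and P the same way about R: M = R + 8.6·n = (47.35, 13.20), P = R − 8.6·n = (49.00, -3.921). Then |WP| = |P − W| = 49.16.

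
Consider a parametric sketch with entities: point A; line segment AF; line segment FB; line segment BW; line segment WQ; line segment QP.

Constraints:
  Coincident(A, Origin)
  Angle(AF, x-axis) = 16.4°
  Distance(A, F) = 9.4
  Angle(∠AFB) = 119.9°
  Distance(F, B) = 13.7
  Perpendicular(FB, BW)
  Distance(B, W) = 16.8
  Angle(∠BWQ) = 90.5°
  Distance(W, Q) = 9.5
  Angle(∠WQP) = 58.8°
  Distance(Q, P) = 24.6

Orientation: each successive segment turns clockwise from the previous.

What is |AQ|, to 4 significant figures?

12.46

A is at the origin; AF runs at 16.4° with length 9.4, so F = (9.018, 2.654). ∠AFB = 119.9° gives FB at -43.70° from the x-axis; with |FB| = 13.7, B = (18.92, -6.811). FB ⟂ BW, so BW runs at -133.7°; with |BW| = 16.8, W = (7.315, -18.96). ∠BWQ = 90.5° gives WQ at 136.8° from the x-axis; with |WQ| = 9.5, Q = (0.3902, -12.45). Then |AQ| = |Q − A| = 12.46.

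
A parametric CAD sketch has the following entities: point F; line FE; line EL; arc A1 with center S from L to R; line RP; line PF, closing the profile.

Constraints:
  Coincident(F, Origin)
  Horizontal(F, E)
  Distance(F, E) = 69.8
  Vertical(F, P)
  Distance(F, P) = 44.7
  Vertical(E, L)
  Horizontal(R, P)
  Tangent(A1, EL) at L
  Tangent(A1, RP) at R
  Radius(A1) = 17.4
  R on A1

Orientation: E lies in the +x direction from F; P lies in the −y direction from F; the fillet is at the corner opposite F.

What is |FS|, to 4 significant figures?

59.09

F and P share the same x with |FP| = 44.7 and P on the −y side, so P = (0.000, -44.70). The virtual corner opposite F is at (69.80, -44.70). Tangency of A1 to EL means the radius SL is perpendicular to EL and A1 meets RP tangentially, so SR is at right angles to RP, with radius 17.4, so the center S sits 17.4 in from both sides at S = (52.40, -27.30). Then |FS| = |S − F| = 59.09.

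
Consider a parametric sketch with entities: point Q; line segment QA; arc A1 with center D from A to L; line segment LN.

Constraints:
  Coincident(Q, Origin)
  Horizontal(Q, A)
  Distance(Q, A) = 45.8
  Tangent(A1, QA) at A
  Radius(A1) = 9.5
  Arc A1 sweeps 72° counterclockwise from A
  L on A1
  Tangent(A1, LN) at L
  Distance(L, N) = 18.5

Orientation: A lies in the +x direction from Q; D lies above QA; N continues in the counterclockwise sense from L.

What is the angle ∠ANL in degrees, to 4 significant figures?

13.41°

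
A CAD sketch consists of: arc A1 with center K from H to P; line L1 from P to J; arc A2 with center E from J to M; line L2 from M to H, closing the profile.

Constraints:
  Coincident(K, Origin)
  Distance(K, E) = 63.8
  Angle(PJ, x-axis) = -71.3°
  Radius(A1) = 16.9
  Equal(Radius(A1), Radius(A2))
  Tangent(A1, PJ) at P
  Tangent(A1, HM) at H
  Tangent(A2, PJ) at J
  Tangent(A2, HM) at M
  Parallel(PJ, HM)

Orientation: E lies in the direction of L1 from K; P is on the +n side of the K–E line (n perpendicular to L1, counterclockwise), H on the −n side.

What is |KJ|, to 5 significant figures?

66.000

Tangency of A1 to both parallel lines with radius 16.9 puts P and H at K ± 16.9·n: P = (16.008, 5.4184), H = (-16.008, -5.4184). Equal radii place J and M the same way about E: J = E + 16.9·n = (36.463, -55.014), M = E − 16.9·n = (4.4473, -65.850). Then |KJ| = |J − K| = 66.000.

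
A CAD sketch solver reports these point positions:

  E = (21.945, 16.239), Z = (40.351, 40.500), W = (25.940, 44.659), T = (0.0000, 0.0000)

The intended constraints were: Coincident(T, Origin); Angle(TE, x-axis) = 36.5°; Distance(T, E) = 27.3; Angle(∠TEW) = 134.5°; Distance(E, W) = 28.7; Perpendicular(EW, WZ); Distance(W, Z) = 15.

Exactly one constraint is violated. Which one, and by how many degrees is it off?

Perpendicular(EW, WZ) — off by 8.10°.

T = (0.00, 0.00) ✓; TE at 36.50° ✓; |TE| = 27.30 ✓; ∠TEW = 134.5° ✓; |EW| = 28.70 ✓; ∠(EW, WZ) = 98.10° ✗; |WZ| = 15.00 ✓.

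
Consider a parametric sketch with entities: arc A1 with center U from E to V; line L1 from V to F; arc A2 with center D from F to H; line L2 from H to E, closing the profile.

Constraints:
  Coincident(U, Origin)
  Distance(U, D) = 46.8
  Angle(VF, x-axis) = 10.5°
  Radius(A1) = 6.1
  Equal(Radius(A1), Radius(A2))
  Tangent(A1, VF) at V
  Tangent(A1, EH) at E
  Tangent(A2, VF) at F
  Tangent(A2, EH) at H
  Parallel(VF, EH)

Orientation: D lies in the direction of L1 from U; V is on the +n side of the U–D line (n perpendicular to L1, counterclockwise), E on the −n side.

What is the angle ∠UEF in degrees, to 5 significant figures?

75.389°

Tangency of A1 to both parallel lines with radius 6.1 puts V and E at U ± 6.1·n: V = (-1.1116, 5.9979), E = (1.1116, -5.9979). Equal radii place F and H the same way about D: F = D + 6.1·n = (44.905, 14.526), H = D − 6.1·n = (47.128, 2.5308). Then cos ∠UEF = EU·EF / (|EU||EF|), giving 75.389°.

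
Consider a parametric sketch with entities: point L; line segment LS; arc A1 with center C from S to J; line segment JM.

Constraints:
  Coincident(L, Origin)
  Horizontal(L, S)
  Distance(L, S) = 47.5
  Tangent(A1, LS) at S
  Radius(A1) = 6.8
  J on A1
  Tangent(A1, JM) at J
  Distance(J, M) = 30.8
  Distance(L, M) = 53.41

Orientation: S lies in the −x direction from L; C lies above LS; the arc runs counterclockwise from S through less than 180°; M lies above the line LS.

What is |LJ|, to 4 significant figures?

41.20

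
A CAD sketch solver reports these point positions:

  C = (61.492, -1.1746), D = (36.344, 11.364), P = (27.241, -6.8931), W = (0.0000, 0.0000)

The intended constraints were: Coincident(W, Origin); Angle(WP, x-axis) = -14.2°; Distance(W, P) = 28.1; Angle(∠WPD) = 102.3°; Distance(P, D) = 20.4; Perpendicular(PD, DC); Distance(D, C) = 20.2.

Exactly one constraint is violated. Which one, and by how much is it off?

Distance(D, C) = 20.2 — off by 7.90.

W = (0.00, 0.00) ✓; WP at -14.20° ✓; |WP| = 28.10 ✓; ∠WPD = 102.3° ✓; |PD| = 20.40 ✓; ∠(PD, DC) = 90.00° ✓; |DC| = 28.10 ✗.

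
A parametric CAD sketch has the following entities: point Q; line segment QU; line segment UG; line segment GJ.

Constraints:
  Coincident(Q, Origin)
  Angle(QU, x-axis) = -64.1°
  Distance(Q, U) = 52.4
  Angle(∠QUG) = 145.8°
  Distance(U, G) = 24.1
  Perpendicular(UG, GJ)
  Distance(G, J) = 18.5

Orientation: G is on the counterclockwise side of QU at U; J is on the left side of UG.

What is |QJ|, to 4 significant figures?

68.32

∠QUG = 145.8°, so UG runs at -64.1° + (180° − 145.8°) = -29.90° from the x-axis; with |UG| = 24.1, G = U + 24.1·(cos -29.90°, sin -29.90°) = (43.78, -59.15). UG ⟂ GJ; with |GJ| = 18.5 on the left of UG, J = G + 18.5·(0.4985, 0.8669) = (53.00, -43.11). Then |QJ| = |J − Q| = 68.32.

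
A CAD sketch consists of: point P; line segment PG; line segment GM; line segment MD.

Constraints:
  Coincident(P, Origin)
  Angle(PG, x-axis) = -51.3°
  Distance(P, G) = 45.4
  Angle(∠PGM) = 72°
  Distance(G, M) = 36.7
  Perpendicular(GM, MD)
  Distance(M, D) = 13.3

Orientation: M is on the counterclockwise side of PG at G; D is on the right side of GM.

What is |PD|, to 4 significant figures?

60.86

P is at the origin; PG runs at -51.3° with length 45.4, so G = 45.4·(cos -51.3°, sin -51.3°) = (28.39, -35.43). ∠PGM = 72.0°, so GM runs at -51.3° + (180° − 72.0°) = 56.70° from the x-axis; with |GM| = 36.7, M = G + 36.7·(cos 56.70°, sin 56.70°) = (48.54, -4.757). The perpendicularity gives MD at right angles to GM; with |MD| = 13.3 on the right of GM, D = M + 13.3·(0.8358, -0.5490) = (59.65, -12.06). Then |PD| = |D − P| = 60.86.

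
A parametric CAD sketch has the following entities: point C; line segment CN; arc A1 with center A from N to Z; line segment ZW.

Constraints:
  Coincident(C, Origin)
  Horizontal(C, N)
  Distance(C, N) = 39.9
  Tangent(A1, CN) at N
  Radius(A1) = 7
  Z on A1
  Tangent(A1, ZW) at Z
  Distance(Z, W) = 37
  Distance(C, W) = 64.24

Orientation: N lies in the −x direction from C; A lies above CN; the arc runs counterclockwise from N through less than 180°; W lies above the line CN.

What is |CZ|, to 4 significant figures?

34.71

Checks: |AZ| = 7.000 ✓; ∠(AZ, ZW) = 90.00° ✓; |ZW| = 37.00 ✓; |CW| = 64.24 ✓.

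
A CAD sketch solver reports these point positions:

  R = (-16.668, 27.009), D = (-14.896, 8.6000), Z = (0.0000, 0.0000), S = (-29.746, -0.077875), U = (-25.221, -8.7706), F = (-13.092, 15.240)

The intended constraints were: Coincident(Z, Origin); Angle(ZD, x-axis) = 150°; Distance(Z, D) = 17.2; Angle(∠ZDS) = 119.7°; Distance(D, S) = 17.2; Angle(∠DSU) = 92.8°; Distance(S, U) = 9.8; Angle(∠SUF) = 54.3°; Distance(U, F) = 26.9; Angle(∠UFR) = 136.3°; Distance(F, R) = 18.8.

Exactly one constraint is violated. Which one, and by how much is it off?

Distance(F, R) = 18.8 — off by 6.50.

Z = (0.00, 0.00) ✓; ZD at 150.0° ✓; |ZD| = 17.20 ✓; ∠ZDS = 119.7° ✓; |DS| = 17.20 ✓; ∠DSU = 92.80° ✓; |SU| = 9.800 ✓; ∠SUF = 54.30° ✓; |UF| = 26.90 ✓; ∠UFR = 136.3° ✓; |FR| = 12.30 ✗.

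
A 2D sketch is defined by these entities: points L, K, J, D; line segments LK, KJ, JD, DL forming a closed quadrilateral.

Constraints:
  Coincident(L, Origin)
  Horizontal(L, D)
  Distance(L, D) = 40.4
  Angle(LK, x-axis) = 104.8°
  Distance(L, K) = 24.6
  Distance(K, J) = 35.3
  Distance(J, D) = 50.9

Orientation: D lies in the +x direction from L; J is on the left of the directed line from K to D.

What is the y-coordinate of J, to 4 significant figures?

46.83

Checks: |KJ| = 35.30 ✓; |JD| = 50.90 ✓.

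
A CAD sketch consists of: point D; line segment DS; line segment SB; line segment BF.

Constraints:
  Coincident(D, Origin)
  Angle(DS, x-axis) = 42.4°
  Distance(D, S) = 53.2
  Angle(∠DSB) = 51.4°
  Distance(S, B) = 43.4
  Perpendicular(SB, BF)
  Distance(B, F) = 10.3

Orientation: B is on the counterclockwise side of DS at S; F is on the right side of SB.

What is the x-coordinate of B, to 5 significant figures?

-3.5798

D is at the origin; DS runs at 42.4° with length 53.2, so S = 53.2·(cos 42.4°, sin 42.4°) = (39.286, 35.873). ∠DSB = 51.4°, so SB runs at 42.4° + (180° − 51.4°) = 171.00° from the x-axis; with |SB| = 43.4, B = S + 43.4·(cos 171.00°, sin 171.00°) = (-3.5798, 42.662). So B.x = -3.5798.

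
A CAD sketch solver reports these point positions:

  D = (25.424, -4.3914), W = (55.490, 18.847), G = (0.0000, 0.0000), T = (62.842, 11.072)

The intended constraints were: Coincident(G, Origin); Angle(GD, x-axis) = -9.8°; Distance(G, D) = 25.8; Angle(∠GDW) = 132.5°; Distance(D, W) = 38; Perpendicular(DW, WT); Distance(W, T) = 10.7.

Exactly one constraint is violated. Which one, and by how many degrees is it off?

Perpendicular(DW, WT) — off by 5.70°.

G = (0.00, 0.00) ✓; GD at -9.800° ✓; |GD| = 25.80 ✓; ∠GDW = 132.5° ✓; |DW| = 38.00 ✓; ∠(DW, WT) = 84.30° ✗; |WT| = 10.70 ✓.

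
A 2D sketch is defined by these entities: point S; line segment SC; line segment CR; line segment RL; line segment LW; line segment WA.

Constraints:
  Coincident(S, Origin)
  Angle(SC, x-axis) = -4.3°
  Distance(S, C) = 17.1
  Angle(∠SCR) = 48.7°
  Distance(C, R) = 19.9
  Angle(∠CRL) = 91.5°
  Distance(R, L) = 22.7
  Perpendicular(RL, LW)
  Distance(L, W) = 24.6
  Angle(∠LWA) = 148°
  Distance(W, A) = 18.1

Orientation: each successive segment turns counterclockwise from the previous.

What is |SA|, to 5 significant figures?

31.006

RL ⟂ LW, so LW runs at -54.500°; with |LW| = 24.6, W = (0.88062, -18.598). ∠LWA = 148.0° gives WA at -22.500° from the x-axis; with |WA| = 18.1, A = (17.603, -25.525). Then |SA| = |A − S| = 31.006.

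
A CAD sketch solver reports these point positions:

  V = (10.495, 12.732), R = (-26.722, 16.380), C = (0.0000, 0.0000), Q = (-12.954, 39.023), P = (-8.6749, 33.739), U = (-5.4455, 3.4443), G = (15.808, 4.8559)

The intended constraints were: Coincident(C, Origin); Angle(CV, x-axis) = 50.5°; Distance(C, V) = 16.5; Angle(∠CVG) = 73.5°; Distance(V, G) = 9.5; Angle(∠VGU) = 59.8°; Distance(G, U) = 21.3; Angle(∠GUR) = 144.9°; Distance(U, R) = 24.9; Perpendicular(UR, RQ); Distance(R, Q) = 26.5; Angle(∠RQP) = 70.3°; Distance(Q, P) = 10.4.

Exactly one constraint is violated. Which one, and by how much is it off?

Distance(Q, P) = 10.4 — off by 3.60.

C = (0.00, 0.00) ✓; CV at 50.50° ✓; |CV| = 16.50 ✓; ∠CVG = 73.50° ✓; |VG| = 9.501 ✓; ∠VGU = 59.80° ✓; |GU| = 21.30 ✓; ∠GUR = 144.9° ✓; |UR| = 24.90 ✓; ∠(UR, RQ) = 90.00° ✓; |RQ| = 26.50 ✓; ∠RQP = 70.30° ✓; |QP| = 6.799 ✗.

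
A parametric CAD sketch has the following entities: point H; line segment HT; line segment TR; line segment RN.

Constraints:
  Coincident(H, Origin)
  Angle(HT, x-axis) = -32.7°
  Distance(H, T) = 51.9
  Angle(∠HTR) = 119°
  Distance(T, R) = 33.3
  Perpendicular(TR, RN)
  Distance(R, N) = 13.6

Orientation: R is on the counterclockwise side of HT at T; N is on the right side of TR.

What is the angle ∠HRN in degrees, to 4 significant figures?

127.8°

H is at the origin; HT runs at -32.7° with length 51.9, so T = 51.9·(cos -32.7°, sin -32.7°) = (43.67, -28.04). ∠HTR = 119.0°, so TR runs at -32.7° + (180° − 119.0°) = 28.30° from the x-axis; with |TR| = 33.3, R = T + 33.3·(cos 28.30°, sin 28.30°) = (72.99, -12.25). TR is perpendicular to RN; with |RN| = 13.6 on the right of TR, N = R + 13.6·(0.4741, -0.8805) = (79.44, -24.23). Then cos ∠HRN = RH·RN / (|RH||RN|), giving 127.8°.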